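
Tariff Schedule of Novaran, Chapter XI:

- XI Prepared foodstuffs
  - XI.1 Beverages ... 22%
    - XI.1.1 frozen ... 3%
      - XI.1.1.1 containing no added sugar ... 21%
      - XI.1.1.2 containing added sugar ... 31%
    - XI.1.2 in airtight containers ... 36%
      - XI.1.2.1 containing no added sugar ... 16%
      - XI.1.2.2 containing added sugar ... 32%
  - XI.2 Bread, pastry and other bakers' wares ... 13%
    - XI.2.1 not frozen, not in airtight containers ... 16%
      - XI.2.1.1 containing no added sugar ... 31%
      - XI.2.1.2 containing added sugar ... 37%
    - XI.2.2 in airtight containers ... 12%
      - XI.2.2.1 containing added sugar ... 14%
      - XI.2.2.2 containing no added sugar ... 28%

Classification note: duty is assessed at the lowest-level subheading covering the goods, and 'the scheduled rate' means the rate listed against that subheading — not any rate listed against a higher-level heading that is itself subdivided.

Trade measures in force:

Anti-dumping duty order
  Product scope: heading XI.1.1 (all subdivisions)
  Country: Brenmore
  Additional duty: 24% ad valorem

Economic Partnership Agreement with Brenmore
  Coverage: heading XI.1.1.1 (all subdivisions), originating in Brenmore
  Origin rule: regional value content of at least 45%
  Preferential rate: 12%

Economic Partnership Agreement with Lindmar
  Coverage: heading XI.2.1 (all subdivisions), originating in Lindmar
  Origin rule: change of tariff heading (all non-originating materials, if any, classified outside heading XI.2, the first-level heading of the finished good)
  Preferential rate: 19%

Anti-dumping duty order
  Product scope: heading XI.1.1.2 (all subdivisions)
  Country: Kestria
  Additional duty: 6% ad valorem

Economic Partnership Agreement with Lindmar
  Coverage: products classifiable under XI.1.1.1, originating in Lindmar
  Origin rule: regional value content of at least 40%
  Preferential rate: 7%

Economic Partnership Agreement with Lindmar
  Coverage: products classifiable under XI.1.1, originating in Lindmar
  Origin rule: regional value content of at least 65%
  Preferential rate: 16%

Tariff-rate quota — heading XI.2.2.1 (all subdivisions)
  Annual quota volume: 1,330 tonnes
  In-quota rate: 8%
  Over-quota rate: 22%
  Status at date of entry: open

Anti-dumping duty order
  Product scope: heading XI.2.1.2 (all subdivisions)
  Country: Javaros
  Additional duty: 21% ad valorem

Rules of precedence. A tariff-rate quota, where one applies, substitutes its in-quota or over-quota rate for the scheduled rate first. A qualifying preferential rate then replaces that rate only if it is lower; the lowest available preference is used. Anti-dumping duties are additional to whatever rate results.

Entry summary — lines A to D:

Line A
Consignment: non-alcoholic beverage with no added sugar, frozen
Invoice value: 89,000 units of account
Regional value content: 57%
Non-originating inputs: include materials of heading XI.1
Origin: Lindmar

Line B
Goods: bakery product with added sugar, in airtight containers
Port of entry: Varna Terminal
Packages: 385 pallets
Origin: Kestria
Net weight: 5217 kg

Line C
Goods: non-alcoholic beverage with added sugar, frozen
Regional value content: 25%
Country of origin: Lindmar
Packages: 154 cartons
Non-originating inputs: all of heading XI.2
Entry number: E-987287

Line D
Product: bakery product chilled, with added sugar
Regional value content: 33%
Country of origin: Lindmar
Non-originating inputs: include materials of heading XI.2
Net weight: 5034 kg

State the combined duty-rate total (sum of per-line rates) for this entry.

83%

Line A: non-alcoholic beverage → XI.1; frozen → XI.1.1; with no added sugar → XI.1.1.1. Scheduled 21%. Lindmar agreement on XI.2.1: XI.1.1.1 not covered; Lindmar agreement on XI.1.1.1: RVC ≥ 40% → 7% available; Lindmar agreement on XI.1.1: RVC < 65%; preferential 7%. → 7%.
Line B: bakery product → XI.2; in airtight containers → XI.2.2; with added sugar → XI.2.2.1. Scheduled 14%. quota on XI.2.2.1 open → in-quota 8%. → 8%.
Line C: non-alcoholic beverage → XI.1; frozen → XI.1.1; with added sugar → XI.1.1.2. Scheduled 31%. Lindmar agreement on XI.2.1: XI.1.1.2 not covered; Lindmar agreement on XI.1.1.1: XI.1.1.2 not covered; Lindmar agreement on XI.1.1: RVC < 65%. → 31%.
Line D: bakery product → XI.2; chilled → XI.2.1; with added sugar → XI.2.1.2. Scheduled 37%. Lindmar agreement on XI.2.1: CTH not met; Lindmar agreement on XI.1.1.1: XI.2.1.2 not covered; Lindmar agreement on XI.1.1: XI.2.1.2 not covered. → 37%.
Sum: 7% + 8% + 31% + 37% = 83%.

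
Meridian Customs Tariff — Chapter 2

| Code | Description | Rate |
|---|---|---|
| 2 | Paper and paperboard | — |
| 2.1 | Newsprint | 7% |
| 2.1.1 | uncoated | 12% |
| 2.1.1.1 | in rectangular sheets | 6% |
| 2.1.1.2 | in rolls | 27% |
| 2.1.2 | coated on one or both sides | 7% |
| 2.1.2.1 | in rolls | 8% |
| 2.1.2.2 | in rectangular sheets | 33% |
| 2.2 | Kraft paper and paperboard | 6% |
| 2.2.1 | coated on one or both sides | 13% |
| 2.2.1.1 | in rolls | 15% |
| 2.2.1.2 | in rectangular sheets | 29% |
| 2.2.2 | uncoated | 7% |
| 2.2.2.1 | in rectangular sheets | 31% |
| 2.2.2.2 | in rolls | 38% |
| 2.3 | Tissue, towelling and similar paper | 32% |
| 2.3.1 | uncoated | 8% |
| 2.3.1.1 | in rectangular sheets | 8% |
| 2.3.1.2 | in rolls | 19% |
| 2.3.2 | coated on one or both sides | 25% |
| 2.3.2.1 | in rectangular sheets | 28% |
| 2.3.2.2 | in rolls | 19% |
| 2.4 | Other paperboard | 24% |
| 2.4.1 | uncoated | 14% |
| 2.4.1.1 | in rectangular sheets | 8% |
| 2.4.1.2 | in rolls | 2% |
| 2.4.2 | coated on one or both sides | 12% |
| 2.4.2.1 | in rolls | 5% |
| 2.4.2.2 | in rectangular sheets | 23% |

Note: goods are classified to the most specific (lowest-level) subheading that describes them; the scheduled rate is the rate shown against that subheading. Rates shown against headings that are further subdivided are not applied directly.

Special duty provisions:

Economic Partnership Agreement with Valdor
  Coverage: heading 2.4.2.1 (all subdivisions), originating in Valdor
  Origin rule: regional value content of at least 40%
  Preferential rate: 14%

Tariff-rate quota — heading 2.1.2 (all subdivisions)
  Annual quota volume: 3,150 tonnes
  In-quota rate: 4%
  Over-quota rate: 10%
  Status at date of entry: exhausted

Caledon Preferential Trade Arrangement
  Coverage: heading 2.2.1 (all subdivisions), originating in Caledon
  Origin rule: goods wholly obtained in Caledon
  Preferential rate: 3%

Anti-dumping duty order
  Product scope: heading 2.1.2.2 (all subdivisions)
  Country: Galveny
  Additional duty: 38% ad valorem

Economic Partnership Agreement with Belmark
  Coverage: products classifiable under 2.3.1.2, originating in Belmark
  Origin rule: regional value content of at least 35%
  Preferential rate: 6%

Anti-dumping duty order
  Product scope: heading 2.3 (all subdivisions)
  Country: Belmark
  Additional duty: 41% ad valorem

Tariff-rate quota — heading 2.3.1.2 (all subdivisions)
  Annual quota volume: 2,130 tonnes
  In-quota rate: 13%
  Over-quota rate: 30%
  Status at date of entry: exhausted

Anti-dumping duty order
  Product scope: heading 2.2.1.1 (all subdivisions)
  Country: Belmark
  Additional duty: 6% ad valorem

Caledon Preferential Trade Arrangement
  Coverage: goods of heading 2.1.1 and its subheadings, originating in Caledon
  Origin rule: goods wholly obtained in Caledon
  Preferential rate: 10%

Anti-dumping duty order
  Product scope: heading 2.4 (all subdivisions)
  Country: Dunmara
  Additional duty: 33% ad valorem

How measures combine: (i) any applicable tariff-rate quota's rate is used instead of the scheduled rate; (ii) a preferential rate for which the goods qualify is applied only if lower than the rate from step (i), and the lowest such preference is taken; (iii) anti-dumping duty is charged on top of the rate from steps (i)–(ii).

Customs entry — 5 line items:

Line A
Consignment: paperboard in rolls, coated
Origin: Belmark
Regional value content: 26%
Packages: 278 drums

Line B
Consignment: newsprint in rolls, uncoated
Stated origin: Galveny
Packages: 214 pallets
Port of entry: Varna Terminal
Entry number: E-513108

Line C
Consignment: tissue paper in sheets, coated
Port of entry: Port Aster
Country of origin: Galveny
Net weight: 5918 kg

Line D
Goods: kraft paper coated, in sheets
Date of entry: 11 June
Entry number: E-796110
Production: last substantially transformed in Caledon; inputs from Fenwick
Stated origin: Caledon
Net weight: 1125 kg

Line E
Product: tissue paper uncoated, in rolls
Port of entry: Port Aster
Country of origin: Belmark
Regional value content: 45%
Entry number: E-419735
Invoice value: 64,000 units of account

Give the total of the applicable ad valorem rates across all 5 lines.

136%

Line A: paperboard → 2.4; coated → 2.4.2; in rolls → 2.4.2.1. Scheduled 5%. Belmark agreement on 2.3.1.2: 2.4.2.1 not covered. → 5%.
Line B: newsprint → 2.1; uncoated → 2.1.1; in rolls → 2.1.1.2. Scheduled 27%. No special measure applies. → 27%.
Line C: tissue paper → 2.3; coated → 2.3.2; in sheets → 2.3.2.1. Scheduled 28%. No special measure applies. → 28%.
Line D: kraft paper → 2.2; coated → 2.2.1; in sheets → 2.2.1.2. Scheduled 29%. Caledon agreement on 2.2.1: not wholly obtained; Caledon agreement on 2.1.1: 2.2.1.2 not covered. → 29%.
Line E: tissue paper → 2.3; uncoated → 2.3.1; in rolls → 2.3.1.2. Scheduled 19%. quota on 2.3.1.2 exhausted → over-quota 30%; Belmark agreement on 2.3.1.2: RVC ≥ 35% → 6% available; preferential 6%; anti-dumping (Belmark, 2.3): +41%; total 6% + 41% = 47%. → 47%.
Sum: 5% + 27% + 28% + 29% + 47% = 136%.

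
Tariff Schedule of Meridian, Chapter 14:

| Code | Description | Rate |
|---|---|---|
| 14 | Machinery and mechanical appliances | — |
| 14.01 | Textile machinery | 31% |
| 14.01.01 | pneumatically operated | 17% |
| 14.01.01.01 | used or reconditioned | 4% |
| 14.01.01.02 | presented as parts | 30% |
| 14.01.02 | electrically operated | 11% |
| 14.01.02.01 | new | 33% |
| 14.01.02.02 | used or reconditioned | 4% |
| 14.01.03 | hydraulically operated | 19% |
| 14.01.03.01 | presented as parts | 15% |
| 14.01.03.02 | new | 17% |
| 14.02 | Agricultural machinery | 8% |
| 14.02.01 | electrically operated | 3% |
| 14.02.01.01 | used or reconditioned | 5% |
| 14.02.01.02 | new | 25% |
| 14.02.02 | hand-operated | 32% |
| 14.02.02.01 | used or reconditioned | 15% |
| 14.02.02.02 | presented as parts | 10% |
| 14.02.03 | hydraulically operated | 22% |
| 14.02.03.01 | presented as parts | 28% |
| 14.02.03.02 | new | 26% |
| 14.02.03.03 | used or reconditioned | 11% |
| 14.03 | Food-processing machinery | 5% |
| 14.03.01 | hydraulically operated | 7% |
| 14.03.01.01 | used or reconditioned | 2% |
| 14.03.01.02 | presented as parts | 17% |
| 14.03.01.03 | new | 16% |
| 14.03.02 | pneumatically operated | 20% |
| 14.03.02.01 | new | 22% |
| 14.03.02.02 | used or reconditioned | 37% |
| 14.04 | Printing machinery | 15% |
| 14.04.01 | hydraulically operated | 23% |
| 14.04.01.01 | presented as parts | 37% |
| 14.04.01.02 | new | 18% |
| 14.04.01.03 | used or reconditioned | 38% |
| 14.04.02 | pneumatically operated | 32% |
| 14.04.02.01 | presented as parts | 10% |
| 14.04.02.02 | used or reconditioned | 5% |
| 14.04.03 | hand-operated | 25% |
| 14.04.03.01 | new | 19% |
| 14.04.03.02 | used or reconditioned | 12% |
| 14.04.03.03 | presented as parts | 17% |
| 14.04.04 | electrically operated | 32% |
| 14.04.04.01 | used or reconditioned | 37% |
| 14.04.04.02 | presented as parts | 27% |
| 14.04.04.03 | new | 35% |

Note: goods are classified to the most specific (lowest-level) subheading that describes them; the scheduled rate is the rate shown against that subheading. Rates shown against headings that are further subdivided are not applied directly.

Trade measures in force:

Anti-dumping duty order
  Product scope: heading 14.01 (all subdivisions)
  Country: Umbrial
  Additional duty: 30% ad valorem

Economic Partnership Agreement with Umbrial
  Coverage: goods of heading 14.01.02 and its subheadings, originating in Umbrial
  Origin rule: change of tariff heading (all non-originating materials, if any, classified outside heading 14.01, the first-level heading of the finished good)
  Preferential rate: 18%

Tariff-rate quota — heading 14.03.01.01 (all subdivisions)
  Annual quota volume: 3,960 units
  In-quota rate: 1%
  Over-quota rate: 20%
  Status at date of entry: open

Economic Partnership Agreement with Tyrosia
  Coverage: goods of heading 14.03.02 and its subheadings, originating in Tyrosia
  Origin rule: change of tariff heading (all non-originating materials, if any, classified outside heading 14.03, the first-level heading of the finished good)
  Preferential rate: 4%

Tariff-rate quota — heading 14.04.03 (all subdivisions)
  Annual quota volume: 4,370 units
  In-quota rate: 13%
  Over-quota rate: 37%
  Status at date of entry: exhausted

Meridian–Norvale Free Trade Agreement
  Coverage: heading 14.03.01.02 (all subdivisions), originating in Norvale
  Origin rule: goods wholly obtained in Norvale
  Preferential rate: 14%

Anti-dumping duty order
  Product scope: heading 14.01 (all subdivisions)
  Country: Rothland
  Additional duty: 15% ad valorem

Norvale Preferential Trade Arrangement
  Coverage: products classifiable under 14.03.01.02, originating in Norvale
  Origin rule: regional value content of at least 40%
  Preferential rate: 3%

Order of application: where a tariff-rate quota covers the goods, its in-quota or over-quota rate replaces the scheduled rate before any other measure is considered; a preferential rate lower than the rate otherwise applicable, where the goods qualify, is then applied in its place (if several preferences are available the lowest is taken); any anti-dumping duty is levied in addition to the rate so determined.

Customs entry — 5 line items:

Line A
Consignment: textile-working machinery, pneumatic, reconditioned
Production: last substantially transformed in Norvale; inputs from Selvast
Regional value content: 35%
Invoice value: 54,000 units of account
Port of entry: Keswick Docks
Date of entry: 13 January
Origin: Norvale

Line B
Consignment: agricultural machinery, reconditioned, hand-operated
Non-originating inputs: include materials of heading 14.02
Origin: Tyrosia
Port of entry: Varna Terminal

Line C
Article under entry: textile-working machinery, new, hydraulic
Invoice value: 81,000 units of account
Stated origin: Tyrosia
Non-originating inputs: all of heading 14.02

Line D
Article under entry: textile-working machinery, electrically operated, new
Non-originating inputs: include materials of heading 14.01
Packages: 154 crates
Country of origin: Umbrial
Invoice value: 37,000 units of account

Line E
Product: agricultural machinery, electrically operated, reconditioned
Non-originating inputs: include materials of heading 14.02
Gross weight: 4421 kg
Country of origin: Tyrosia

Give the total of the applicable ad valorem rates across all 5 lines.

Line A: textile-working → 14.01; pneumatic → 14.01.01; reconditioned → 14.01.01.01. Scheduled 4%. Norvale agreement on 14.03.01.02: 14.01.01.01 not covered; Norvale agreement on 14.03.01.02: 14.01.01.01 not covered. → 4%.
Line B: agricultural → 14.02; hand-operated → 14.02.02; reconditioned → 14.02.02.01. Scheduled 15%. Tyrosia agreement on 14.03.02: 14.02.02.01 not covered. → 15%.
Line C: textile-working → 14.01; hydraulic → 14.01.03; new → 14.01.03.02. Scheduled 17%. Tyrosia agreement on 14.03.02: 14.01.03.02 not covered. → 17%.
Line D: textile-working → 14.01; electrically operated → 14.01.02; new → 14.01.02.01. Scheduled 33%. Umbrial agreement on 14.01.02: CTH not met; anti-dumping (Umbrial, 14.01): +30%; total 33% + 30% = 63%. → 63%.
Line E: agricultural → 14.02; electrically operated → 14.02.01; reconditioned → 14.02.01.01. Scheduled 5%. Tyrosia agreement on 14.03.02: 14.02.01.01 not covered. → 5%.
Sum: 4% + 15% + 17% + 63% + 5% = 104%.

104%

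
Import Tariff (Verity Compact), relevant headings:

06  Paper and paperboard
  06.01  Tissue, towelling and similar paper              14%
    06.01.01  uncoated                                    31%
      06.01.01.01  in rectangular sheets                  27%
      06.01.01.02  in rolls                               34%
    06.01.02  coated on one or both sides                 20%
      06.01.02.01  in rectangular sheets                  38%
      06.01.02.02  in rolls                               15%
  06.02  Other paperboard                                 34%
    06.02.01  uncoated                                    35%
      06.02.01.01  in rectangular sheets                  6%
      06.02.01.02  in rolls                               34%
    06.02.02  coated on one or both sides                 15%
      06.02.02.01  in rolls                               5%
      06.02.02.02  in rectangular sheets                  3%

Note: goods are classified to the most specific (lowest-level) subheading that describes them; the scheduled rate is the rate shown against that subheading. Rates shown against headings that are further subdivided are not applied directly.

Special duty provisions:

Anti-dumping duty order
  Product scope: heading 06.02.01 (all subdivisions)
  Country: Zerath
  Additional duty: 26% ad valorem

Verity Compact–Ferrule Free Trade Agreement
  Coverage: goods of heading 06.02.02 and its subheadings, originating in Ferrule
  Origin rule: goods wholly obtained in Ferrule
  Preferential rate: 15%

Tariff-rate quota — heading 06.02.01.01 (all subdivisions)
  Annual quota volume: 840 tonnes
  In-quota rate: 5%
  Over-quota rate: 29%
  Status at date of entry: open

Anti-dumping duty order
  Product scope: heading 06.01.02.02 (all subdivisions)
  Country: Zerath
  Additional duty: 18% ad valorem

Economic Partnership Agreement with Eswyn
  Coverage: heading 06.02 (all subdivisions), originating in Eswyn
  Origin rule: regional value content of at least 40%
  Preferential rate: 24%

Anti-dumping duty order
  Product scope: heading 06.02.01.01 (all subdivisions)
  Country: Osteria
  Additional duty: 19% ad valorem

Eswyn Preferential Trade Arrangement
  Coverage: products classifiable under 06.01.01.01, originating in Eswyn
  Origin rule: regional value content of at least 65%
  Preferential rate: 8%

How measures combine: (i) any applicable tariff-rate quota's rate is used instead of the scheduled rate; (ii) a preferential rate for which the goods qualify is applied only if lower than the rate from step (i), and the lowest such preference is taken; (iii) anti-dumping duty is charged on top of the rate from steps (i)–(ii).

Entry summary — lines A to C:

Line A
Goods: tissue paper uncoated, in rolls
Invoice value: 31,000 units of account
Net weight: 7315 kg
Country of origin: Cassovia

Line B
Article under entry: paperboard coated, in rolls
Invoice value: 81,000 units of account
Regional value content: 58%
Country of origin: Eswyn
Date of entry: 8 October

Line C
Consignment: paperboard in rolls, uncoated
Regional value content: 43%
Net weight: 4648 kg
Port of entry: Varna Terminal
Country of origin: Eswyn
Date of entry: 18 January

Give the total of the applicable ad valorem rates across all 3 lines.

Line A: tissue paper → 06.01; uncoated → 06.01.01; in rolls → 06.01.01.02. Scheduled 34%. No special measure applies. → 34%.
Line B: paperboard → 06.02; coated → 06.02.02; in rolls → 06.02.02.01. Scheduled 5%. Eswyn agreement on 06.02: RVC ≥ 40% → 24% available; Eswyn agreement on 06.01.01.01: 06.02.02.01 not covered; preference 24% not lower than 5% → no reduction. → 5%.
Line C: paperboard → 06.02; uncoated → 06.02.01; in rolls → 06.02.01.02. Scheduled 34%. Eswyn agreement on 06.02: RVC ≥ 40% → 24% available; Eswyn agreement on 06.01.01.01: 06.02.01.02 not covered; preferential 24%. → 24%.
Sum: 34% + 5% + 24% = 63%.

63%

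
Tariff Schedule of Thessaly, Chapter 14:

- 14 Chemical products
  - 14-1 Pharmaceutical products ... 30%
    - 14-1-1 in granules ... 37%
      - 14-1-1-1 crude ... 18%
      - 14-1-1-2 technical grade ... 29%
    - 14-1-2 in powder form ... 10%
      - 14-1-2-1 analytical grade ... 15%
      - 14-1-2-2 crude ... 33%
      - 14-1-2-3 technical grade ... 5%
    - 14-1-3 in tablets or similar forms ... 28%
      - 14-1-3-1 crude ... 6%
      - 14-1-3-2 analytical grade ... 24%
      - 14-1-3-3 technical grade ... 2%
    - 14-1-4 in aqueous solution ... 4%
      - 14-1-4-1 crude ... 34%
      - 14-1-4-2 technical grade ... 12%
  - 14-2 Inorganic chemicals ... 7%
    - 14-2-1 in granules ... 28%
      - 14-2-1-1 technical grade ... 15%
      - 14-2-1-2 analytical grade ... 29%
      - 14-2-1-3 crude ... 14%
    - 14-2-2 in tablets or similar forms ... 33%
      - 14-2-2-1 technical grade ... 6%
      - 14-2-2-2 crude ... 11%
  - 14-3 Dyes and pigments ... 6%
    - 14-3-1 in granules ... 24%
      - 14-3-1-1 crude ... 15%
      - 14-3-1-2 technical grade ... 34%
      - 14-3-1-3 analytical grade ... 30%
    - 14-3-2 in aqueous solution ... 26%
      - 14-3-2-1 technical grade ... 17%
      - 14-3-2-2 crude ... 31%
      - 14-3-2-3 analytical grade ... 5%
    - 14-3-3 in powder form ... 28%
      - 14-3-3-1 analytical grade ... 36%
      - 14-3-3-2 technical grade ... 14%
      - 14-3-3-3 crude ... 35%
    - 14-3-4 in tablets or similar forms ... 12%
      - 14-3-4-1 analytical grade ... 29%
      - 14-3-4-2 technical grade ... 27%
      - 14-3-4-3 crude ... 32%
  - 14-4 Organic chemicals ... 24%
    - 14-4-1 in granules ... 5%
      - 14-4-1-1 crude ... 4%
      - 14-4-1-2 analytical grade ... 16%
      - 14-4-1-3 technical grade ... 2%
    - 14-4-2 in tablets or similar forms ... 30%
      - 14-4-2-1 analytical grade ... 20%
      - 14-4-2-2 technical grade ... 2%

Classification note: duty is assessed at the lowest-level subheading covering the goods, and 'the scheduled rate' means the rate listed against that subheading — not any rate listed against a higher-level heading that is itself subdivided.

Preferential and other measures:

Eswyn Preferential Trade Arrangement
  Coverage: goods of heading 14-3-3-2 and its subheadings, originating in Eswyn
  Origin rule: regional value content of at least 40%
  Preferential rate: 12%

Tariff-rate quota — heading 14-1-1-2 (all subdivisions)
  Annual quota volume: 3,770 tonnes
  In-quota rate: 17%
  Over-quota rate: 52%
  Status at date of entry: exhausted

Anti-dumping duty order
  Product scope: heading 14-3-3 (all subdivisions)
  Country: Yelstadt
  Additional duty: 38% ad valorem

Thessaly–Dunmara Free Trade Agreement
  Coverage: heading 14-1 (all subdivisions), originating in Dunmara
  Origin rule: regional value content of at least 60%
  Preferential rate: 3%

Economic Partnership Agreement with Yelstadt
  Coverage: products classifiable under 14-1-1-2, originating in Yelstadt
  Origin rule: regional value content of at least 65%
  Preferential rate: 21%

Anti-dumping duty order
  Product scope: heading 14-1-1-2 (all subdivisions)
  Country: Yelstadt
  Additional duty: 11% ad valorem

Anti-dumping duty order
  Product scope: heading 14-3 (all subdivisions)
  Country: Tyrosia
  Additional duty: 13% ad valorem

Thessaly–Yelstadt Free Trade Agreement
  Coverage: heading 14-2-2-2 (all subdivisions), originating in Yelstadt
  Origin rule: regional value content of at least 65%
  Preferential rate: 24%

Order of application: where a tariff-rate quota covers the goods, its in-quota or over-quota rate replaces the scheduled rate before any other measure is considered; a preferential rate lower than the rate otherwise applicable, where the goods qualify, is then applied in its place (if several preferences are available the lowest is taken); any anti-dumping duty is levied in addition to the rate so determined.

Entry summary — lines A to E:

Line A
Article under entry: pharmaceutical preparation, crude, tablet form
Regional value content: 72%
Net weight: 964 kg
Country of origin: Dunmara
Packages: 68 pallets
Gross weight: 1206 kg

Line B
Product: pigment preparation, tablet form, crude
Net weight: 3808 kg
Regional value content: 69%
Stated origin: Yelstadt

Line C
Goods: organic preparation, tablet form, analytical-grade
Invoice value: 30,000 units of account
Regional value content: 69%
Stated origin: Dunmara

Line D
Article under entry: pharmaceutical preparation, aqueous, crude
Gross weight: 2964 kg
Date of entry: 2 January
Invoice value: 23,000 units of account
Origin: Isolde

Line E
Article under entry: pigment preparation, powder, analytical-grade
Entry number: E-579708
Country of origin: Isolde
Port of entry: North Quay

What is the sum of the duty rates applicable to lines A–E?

Line A: pharmaceutical → 14-1; tablet form → 14-1-3; crude → 14-1-3-1. Scheduled 6%. Dunmara agreement on 14-1: RVC ≥ 60% → 3% available; preferential 3%. → 3%.
Line B: pigment → 14-3; tablet form → 14-3-4; crude → 14-3-4-3. Scheduled 32%. Yelstadt agreement on 14-1-1-2: 14-3-4-3 not covered; Yelstadt agreement on 14-2-2-2: 14-3-4-3 not covered. → 32%.
Line C: organic → 14-4; tablet form → 14-4-2; analytical-grade → 14-4-2-1. Scheduled 20%. Dunmara agreement on 14-1: 14-4-2-1 not covered. → 20%.
Line D: pharmaceutical → 14-1; aqueous → 14-1-4; crude → 14-1-4-1. Scheduled 34%. No special measure applies. → 34%.
Line E: pigment → 14-3; powder → 14-3-3; analytical-grade → 14-3-3-1. Scheduled 36%. No special measure applies. → 36%.
Sum: 3% + 32% + 20% + 34% + 36% = 125%.

125%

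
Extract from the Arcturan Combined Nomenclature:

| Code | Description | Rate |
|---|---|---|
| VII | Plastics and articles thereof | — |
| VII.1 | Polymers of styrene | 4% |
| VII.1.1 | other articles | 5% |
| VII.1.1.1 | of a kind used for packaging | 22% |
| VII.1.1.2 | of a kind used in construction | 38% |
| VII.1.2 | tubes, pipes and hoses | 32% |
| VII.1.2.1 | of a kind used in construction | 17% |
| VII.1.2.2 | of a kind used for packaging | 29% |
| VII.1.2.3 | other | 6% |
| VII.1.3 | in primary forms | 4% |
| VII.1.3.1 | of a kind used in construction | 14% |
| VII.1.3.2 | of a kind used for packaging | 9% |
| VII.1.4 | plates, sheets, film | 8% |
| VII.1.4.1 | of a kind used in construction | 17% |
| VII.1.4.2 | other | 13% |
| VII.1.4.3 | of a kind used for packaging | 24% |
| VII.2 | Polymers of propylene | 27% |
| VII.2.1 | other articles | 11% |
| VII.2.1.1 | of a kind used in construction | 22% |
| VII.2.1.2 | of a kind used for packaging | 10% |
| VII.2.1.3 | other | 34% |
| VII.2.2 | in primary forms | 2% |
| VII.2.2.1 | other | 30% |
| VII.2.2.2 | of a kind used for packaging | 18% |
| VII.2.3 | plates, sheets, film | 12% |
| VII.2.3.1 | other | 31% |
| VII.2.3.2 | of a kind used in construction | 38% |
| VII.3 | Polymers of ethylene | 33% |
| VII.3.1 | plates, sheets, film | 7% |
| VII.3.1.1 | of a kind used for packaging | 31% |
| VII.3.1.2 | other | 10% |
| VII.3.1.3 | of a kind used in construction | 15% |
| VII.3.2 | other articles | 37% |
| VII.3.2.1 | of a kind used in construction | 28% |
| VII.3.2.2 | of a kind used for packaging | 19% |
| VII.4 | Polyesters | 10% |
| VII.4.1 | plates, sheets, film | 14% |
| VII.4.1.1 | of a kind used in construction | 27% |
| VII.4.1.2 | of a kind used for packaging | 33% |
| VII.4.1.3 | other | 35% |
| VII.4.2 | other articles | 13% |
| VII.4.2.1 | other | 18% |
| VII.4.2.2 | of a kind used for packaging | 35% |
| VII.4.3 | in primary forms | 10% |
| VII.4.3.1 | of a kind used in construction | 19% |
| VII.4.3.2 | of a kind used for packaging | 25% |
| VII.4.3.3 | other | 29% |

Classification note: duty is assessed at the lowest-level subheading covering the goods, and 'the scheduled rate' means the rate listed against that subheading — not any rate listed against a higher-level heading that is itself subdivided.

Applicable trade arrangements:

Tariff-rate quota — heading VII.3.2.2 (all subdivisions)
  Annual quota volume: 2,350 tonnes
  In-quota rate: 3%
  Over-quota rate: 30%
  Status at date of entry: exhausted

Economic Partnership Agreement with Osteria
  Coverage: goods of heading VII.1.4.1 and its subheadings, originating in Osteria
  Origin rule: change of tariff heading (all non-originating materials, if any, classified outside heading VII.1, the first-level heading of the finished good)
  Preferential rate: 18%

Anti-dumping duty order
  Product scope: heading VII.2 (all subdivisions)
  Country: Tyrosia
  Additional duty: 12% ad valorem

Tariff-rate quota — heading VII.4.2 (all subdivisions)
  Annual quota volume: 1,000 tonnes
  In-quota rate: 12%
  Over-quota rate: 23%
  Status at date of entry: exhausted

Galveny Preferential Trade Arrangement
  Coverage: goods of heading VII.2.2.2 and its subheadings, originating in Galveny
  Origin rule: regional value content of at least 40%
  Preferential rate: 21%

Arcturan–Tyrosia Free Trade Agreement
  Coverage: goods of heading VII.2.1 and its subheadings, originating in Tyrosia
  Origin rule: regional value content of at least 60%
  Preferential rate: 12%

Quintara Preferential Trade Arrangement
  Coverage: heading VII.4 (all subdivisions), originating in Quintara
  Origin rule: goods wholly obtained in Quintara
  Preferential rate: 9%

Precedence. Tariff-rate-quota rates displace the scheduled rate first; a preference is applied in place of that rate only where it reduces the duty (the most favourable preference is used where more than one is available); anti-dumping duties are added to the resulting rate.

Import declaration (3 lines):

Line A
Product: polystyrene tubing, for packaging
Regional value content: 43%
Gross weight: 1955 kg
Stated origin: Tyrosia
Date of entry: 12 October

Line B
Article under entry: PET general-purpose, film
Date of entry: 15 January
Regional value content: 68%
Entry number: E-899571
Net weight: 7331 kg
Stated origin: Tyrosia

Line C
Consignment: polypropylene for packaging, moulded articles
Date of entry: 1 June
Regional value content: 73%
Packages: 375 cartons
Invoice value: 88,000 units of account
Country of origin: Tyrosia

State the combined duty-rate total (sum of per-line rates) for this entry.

86%

Line A: polystyrene → VII.1; tubing → VII.1.2; for packaging → VII.1.2.2. Scheduled 29%. Tyrosia agreement on VII.2.1: VII.1.2.2 not covered. → 29%.
Line B: PET → VII.4; film → VII.4.1; general-purpose → VII.4.1.3. Scheduled 35%. Tyrosia agreement on VII.2.1: VII.4.1.3 not covered. → 35%.
Line C: polypropylene → VII.2; moulded articles → VII.2.1; for packaging → VII.2.1.2. Scheduled 10%. Tyrosia agreement on VII.2.1: RVC ≥ 60% → 12% available; preference 12% not lower than 10% → no reduction; anti-dumping (Tyrosia, VII.2): +12%; total 10% + 12% = 22%. → 22%.
Sum: 29% + 35% + 22% = 86%.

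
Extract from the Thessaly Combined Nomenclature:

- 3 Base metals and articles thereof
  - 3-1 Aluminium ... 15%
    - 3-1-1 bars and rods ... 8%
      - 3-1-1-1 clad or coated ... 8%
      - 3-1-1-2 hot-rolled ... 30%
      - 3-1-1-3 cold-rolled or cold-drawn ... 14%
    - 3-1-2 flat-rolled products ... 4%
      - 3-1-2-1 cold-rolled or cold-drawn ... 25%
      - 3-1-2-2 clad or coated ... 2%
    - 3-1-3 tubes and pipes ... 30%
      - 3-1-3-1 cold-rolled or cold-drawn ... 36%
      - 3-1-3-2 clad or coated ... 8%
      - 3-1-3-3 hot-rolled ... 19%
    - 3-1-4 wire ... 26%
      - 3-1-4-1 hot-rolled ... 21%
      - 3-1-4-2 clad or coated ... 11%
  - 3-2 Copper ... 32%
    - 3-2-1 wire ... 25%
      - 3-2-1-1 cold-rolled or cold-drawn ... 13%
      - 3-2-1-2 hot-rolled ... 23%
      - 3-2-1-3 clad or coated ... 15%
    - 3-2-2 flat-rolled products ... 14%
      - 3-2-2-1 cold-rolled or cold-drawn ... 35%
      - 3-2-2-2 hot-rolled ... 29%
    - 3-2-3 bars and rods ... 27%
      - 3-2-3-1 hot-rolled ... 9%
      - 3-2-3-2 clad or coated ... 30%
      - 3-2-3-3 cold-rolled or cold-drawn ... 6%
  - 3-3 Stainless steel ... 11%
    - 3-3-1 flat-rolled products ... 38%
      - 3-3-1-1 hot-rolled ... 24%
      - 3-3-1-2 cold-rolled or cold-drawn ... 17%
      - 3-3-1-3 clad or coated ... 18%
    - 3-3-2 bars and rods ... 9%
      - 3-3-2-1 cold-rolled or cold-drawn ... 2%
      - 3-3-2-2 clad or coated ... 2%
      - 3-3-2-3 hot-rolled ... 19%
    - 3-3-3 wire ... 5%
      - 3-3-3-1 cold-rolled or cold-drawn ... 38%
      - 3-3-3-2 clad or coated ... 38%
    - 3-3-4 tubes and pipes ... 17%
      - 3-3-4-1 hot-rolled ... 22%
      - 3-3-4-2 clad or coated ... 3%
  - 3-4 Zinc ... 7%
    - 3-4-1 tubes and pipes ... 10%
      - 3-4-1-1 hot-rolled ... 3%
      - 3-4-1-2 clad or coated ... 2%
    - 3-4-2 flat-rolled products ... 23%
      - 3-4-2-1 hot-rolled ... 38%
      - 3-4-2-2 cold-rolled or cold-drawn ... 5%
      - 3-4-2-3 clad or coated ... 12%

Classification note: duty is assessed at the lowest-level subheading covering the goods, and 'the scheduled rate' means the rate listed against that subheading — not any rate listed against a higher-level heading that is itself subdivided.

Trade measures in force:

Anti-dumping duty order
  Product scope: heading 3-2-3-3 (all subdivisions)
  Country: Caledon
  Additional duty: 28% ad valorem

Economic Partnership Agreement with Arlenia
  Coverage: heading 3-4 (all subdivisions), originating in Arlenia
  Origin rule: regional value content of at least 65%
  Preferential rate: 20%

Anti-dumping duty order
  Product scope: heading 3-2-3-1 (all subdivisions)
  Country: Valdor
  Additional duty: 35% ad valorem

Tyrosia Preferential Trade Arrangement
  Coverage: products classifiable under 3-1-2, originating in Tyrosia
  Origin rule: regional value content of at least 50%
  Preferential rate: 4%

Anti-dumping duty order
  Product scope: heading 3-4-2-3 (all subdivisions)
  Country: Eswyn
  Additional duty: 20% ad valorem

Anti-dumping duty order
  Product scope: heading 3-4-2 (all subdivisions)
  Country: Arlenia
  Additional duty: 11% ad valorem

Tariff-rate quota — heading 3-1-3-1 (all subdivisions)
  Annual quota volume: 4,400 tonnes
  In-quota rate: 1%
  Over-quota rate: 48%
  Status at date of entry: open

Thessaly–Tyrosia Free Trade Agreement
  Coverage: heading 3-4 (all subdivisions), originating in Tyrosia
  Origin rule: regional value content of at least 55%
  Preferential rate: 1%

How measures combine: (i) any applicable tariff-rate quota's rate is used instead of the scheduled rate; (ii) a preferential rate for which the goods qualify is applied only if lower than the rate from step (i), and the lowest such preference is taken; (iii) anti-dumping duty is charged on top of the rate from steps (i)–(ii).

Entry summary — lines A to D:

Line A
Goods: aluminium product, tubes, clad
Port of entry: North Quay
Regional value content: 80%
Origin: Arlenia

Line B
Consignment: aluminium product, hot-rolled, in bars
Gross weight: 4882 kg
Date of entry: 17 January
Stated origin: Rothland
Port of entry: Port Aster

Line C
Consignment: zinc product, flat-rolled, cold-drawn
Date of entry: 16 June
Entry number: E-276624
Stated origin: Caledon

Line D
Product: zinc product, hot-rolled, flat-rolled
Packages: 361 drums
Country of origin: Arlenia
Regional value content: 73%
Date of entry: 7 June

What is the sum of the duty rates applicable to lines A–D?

Line A: aluminium → 3-1; tubes → 3-1-3; clad → 3-1-3-2. Scheduled 8%. Arlenia agreement on 3-4: 3-1-3-2 not covered. → 8%.
Line B: aluminium → 3-1; in bars → 3-1-1; hot-rolled → 3-1-1-2. Scheduled 30%. No special measure applies. → 30%.
Line C: zinc → 3-4; flat-rolled → 3-4-2; cold-drawn → 3-4-2-2. Scheduled 5%. No special measure applies. → 5%.
Line D: zinc → 3-4; flat-rolled → 3-4-2; hot-rolled → 3-4-2-1. Scheduled 38%. Arlenia agreement on 3-4: RVC ≥ 65% → 20% available; preferential 20%; anti-dumping (Arlenia, 3-4-2): +11%; total 20% + 11% = 31%. → 31%.
Sum: 8% + 30% + 5% + 31% = 74%.

74%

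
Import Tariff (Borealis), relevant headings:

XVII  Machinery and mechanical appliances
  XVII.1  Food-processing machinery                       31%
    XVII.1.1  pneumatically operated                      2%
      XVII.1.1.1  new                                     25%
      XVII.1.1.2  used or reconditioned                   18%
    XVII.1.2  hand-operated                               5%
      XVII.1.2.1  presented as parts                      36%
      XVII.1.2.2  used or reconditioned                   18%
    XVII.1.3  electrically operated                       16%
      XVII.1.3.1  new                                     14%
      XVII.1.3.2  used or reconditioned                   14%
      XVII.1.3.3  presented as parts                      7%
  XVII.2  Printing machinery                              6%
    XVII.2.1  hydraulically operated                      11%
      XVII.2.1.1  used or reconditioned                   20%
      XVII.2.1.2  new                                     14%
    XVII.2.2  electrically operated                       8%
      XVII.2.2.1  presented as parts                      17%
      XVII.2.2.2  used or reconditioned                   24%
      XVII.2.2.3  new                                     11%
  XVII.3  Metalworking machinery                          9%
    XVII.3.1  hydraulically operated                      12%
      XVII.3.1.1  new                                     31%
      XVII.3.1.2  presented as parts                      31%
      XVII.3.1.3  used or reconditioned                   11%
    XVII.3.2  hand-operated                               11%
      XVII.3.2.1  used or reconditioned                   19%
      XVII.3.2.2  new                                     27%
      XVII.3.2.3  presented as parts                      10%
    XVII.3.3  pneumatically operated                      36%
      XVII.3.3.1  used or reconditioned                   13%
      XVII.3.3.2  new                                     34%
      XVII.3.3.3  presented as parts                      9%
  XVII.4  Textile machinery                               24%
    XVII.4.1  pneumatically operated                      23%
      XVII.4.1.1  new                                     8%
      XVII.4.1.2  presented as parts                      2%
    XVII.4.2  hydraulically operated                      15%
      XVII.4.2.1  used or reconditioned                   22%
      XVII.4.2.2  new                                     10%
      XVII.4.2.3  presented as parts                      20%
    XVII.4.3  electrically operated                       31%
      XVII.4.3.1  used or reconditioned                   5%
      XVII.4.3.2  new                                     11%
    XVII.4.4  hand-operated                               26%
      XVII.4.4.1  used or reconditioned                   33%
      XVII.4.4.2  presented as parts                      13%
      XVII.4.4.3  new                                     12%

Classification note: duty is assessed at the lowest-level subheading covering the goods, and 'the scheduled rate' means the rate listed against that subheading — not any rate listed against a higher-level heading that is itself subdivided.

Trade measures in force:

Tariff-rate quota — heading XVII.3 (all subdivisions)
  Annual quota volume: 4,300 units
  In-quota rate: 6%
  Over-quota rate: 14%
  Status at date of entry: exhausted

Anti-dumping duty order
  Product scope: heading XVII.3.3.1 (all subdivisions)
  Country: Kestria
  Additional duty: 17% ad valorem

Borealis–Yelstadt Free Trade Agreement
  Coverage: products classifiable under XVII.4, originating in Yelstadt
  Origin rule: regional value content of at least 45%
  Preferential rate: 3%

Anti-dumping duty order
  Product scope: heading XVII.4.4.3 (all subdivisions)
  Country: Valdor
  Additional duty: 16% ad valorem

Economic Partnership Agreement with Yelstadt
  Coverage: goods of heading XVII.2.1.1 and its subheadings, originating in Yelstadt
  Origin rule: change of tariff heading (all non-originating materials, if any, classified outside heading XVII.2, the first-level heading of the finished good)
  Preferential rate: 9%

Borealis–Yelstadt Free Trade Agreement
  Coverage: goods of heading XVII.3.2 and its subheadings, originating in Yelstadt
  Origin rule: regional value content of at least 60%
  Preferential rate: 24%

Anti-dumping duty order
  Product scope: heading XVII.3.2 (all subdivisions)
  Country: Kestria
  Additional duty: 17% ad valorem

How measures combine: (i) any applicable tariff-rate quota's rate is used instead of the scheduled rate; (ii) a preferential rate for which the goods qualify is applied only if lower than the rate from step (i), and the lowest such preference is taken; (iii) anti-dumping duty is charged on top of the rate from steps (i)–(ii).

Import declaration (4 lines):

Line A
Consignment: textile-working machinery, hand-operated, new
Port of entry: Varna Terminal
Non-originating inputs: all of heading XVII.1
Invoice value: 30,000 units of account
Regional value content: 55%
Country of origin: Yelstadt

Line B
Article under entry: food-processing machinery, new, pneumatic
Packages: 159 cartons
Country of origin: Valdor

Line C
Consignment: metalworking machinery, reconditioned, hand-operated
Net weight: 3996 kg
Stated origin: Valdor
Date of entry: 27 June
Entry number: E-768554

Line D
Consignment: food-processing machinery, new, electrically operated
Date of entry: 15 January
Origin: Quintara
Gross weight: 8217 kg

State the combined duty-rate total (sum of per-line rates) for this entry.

Line A: textile-working → XVII.4; hand-operated → XVII.4.4; new → XVII.4.4.3. Scheduled 12%. Yelstadt agreement on XVII.4: RVC ≥ 45% → 3% available; Yelstadt agreement on XVII.2.1.1: XVII.4.4.3 not covered; Yelstadt agreement on XVII.3.2: XVII.4.4.3 not covered; preferential 3%. → 3%.
Line B: food-processing → XVII.1; pneumatic → XVII.1.1; new → XVII.1.1.1. Scheduled 25%. No special measure applies. → 25%.
Line C: metalworking → XVII.3; hand-operated → XVII.3.2; reconditioned → XVII.3.2.1. Scheduled 19%. quota on XVII.3 exhausted → over-quota 14%. → 14%.
Line D: food-processing → XVII.1; electrically operated → XVII.1.3; new → XVII.1.3.1. Scheduled 14%. No special measure applies. → 14%.
Sum: 3% + 25% + 14% + 14% = 56%.

56%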